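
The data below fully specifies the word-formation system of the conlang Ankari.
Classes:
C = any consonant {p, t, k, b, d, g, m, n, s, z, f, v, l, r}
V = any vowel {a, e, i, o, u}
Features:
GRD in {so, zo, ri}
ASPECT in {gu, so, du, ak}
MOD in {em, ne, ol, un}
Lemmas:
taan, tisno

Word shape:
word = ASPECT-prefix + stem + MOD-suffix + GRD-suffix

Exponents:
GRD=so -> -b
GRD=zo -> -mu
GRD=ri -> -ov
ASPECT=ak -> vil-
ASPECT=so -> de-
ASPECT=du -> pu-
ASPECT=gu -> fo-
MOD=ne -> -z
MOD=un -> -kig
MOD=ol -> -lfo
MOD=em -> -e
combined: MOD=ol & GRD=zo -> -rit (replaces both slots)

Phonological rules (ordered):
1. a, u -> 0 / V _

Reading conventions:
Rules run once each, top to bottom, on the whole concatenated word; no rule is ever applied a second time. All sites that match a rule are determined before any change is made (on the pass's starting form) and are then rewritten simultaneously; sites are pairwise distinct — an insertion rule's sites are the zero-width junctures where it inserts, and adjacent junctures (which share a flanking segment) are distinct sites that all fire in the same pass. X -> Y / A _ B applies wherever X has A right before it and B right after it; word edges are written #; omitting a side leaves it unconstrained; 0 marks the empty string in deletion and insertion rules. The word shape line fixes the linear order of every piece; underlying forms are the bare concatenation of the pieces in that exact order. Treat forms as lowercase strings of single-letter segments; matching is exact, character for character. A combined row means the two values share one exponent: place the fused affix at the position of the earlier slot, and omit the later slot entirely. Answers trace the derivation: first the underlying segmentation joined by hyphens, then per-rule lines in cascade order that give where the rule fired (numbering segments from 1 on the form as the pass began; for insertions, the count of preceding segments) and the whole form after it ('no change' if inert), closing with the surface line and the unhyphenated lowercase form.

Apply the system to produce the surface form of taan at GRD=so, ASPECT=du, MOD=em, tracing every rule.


underlying: pu-taan-e-b
1. a, u -> 0 / V _: fires at position(s) 5: putaneb
surface: putaneb


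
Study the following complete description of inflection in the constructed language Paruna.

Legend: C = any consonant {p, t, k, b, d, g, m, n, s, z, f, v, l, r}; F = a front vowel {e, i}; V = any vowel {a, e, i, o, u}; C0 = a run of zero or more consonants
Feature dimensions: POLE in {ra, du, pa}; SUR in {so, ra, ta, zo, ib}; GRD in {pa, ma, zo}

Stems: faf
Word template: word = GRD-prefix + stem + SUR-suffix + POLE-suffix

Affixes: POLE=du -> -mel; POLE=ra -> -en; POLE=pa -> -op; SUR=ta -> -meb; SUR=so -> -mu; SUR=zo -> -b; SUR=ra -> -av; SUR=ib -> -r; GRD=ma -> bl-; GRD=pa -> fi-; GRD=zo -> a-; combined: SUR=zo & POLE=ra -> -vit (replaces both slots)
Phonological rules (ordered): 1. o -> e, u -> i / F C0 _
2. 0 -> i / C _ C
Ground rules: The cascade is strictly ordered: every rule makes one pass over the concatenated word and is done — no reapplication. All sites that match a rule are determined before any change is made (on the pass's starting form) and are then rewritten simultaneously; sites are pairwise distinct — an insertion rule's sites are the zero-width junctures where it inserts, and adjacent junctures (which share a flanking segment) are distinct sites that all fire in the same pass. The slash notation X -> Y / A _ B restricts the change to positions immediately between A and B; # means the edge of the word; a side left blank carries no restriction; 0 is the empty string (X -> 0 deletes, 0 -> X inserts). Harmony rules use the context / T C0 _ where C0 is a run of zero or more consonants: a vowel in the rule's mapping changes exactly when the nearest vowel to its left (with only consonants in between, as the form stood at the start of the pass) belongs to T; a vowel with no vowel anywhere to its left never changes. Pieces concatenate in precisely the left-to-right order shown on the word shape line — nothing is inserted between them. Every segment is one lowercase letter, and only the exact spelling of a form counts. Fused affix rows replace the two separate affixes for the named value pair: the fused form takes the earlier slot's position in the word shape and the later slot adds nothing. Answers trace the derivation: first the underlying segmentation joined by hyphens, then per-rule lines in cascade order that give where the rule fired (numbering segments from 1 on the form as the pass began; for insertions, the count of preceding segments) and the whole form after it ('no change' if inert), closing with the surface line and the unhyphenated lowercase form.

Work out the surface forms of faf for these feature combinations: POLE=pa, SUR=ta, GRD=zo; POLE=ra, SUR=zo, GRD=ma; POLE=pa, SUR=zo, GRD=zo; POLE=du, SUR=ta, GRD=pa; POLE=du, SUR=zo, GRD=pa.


cell POLE=pa, SUR=ta, GRD=zo:
underlying: a-faf-meb-op
1. o -> e, u -> i / F C0 _: fires at position(s) 8: afafmebep
2. 0 -> i / C _ C: inserts after position(s) 4: afafimebep
surface: afafimebep

cell POLE=ra, SUR=zo, GRD=ma:
underlying: bl-faf-vit
1. o -> e, u -> i / F C0 _: no change
2. 0 -> i / C _ C: inserts after position(s) 1, 2, 5: bilifafivit
surface: bilifafivit

cell POLE=pa, SUR=zo, GRD=zo:
underlying: a-faf-b-op
1. o -> e, u -> i / F C0 _: no change
2. 0 -> i / C _ C: inserts after position(s) 4: afafibop
surface: afafibop

cell POLE=du, SUR=ta, GRD=pa:
underlying: fi-faf-meb-mel
1. o -> e, u -> i / F C0 _: no change
2. 0 -> i / C _ C: inserts after position(s) 5, 8: fifafimebimel
surface: fifafimebimel

cell POLE=du, SUR=zo, GRD=pa:
underlying: fi-faf-b-mel
1. o -> e, u -> i / F C0 _: no change
2. 0 -> i / C _ C: inserts after position(s) 5, 6: fifafibimel
surface: fifafibimel


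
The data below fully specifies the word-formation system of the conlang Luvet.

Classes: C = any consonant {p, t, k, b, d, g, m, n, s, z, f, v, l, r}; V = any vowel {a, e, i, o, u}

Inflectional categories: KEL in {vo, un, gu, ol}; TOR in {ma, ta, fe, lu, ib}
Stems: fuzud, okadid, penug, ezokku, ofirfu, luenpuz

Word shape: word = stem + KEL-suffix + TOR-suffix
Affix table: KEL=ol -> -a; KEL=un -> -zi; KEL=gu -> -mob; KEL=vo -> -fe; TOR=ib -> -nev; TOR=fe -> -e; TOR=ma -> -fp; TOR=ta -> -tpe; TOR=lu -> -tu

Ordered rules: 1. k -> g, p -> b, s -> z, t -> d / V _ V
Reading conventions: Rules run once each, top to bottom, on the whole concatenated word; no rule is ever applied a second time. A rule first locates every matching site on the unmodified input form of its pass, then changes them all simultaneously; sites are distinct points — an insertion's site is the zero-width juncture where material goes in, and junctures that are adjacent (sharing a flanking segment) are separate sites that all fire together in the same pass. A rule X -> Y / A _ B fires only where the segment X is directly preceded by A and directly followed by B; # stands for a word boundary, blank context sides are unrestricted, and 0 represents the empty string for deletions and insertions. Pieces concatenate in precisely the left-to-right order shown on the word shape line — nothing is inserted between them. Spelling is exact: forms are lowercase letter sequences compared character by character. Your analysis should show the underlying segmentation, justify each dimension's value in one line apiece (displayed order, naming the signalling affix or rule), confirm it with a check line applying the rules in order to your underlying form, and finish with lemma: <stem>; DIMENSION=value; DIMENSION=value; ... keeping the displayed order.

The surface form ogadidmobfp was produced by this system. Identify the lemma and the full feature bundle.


underlying: okadid-mob-fp
KEL=gu - signalled by the affix -mob
TOR=ma - signalled by the affix -fp
check: okadidmobfp -> ogadidmobfp
lemma: okadid; KEL=gu; TOR=ma


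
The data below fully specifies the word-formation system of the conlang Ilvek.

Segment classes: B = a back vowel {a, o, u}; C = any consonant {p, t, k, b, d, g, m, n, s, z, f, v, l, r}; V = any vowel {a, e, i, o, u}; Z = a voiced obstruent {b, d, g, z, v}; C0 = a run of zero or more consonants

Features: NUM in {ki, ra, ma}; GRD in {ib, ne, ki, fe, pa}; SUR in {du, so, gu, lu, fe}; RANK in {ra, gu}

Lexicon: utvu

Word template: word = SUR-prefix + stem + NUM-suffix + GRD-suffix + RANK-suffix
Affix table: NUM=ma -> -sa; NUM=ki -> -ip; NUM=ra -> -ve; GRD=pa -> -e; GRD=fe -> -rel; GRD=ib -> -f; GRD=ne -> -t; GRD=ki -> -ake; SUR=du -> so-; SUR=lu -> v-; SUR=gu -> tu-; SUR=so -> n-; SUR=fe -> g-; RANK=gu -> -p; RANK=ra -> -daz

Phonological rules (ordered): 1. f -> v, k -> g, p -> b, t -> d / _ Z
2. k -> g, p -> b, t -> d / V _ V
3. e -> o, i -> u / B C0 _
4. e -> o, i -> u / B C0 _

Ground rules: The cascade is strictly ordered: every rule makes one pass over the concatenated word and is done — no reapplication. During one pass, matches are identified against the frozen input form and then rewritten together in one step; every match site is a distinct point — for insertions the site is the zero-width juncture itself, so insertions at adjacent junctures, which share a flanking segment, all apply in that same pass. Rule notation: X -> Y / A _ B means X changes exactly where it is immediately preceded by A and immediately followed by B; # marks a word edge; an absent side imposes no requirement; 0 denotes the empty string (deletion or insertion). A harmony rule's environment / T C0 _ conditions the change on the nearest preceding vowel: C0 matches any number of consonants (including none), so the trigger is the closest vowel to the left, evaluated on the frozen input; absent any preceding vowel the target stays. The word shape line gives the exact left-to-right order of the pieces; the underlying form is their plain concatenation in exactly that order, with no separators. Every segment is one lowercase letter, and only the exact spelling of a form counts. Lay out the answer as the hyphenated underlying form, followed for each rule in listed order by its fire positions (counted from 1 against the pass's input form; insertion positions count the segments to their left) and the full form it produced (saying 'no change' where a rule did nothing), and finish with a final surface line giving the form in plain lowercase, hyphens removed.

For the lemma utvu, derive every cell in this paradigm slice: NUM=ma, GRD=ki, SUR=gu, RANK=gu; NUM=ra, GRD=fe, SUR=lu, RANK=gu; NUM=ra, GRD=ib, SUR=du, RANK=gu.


cell NUM=ma, GRD=ki, SUR=gu, RANK=gu:
underlying: tu-utvu-sa-ake-p
1. f -> v, k -> g, p -> b, t -> d / _ Z: fires at position(s) 4: tuudvusaakep
2. k -> g, p -> b, t -> d / V _ V: fires at position(s) 10: tuudvusaagep
3. e -> o, i -> u / B C0 _: fires at position(s) 11: tuudvusaagop
4. e -> o, i -> u / B C0 _: no change
surface: tuudvusaagop

cell NUM=ra, GRD=fe, SUR=lu, RANK=gu:
underlying: v-utvu-ve-rel-p
1. f -> v, k -> g, p -> b, t -> d / _ Z: fires at position(s) 3: vudvuverelp
2. k -> g, p -> b, t -> d / V _ V: no change
3. e -> o, i -> u / B C0 _: fires at position(s) 7: vudvuvorelp
4. e -> o, i -> u / B C0 _: fires at position(s) 9: vudvuvorolp
surface: vudvuvorolp

cell NUM=ra, GRD=ib, SUR=du, RANK=gu:
underlying: so-utvu-ve-f-p
1. f -> v, k -> g, p -> b, t -> d / _ Z: fires at position(s) 4: soudvuvefp
2. k -> g, p -> b, t -> d / V _ V: no change
3. e -> o, i -> u / B C0 _: fires at position(s) 8: soudvuvofp
4. e -> o, i -> u / B C0 _: no change
surface: soudvuvofp


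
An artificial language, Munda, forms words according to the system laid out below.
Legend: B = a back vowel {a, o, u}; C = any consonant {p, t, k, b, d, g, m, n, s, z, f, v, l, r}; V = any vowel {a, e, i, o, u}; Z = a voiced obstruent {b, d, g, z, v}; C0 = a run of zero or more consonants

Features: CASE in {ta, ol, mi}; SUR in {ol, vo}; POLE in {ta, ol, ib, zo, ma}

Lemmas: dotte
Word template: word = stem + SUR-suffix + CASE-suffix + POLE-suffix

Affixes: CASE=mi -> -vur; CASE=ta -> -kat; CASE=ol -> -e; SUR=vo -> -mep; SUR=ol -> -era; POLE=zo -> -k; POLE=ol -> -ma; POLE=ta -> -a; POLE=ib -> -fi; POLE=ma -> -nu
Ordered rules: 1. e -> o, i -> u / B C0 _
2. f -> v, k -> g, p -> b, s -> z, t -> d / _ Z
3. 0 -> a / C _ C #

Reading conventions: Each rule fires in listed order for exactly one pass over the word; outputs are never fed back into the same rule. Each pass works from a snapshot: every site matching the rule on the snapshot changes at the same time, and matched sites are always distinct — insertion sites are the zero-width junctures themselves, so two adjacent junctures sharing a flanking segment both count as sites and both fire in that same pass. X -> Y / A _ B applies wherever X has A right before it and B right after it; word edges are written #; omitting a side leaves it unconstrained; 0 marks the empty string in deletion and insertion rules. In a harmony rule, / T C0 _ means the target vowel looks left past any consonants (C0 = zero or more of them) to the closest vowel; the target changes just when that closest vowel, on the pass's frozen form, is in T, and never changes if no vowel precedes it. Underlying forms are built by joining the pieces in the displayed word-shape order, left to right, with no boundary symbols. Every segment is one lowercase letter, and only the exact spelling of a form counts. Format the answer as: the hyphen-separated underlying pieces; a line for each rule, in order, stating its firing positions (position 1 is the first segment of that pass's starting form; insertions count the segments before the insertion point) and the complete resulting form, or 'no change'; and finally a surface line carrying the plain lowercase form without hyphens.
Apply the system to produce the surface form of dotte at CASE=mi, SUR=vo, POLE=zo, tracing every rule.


underlying: dotte-mep-vur-k
1. e -> o, i -> u / B C0 _: fires at position(s) 5: dottomepvurk
2. f -> v, k -> g, p -> b, s -> z, t -> d / _ Z: fires at position(s) 8: dottomebvurk
3. 0 -> a / C _ C #: inserts after position(s) 11: dottomebvurak
surface: dottomebvurak


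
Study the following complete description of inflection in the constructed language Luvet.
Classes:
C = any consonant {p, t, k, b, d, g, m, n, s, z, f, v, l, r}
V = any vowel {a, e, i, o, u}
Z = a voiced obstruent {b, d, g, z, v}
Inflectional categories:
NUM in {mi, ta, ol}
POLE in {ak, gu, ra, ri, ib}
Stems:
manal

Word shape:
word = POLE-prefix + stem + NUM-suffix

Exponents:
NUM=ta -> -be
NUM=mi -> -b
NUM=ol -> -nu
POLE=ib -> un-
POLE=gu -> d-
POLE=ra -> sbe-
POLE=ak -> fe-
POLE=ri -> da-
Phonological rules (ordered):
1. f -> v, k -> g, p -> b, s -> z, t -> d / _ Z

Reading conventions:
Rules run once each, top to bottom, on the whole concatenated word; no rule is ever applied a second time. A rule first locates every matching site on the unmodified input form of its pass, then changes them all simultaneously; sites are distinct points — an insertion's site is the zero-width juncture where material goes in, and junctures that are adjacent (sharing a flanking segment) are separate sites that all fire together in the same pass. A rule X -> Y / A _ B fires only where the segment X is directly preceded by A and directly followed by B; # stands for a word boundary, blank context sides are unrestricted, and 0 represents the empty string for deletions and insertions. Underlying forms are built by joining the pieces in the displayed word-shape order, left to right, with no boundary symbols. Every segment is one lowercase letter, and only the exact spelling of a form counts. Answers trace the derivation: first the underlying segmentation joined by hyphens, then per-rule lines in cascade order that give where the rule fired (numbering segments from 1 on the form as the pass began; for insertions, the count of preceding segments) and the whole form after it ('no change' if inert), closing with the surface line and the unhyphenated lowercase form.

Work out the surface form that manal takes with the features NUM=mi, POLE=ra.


underlying: sbe-manal-b
1. f -> v, k -> g, p -> b, s -> z, t -> d / _ Z: fires at position(s) 1: zbemanalb
surface: zbemanalb


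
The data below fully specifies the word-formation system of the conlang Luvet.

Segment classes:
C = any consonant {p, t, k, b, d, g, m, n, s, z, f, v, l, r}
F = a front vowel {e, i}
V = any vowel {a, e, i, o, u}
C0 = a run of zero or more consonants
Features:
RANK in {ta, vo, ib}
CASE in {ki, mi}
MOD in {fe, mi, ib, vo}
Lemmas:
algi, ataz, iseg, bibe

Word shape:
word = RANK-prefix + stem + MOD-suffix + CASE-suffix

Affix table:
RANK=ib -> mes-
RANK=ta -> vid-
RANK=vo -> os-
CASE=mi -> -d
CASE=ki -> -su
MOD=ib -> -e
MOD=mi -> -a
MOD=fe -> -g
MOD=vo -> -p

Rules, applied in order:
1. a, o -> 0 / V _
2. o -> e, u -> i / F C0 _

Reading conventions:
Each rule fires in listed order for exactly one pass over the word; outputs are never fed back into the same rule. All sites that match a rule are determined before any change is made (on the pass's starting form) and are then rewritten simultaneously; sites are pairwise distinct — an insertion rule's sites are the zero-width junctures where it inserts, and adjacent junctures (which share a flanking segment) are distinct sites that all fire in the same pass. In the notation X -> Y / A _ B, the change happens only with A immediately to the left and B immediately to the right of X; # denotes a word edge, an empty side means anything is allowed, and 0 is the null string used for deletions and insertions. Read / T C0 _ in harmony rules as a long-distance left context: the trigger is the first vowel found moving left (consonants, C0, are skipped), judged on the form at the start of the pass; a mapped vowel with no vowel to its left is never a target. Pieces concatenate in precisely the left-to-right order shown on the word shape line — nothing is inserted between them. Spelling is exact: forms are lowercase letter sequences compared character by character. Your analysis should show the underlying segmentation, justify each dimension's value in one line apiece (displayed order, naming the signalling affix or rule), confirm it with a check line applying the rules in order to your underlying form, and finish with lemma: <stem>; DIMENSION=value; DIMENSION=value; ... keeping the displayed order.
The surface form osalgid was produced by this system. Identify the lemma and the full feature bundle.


underlying: os-algi-a-d
RANK=vo - signalled by the affix os-
CASE=mi - signalled by the affix -d
MOD=mi - signalled by the affix -a
check: osalgiad -> osalgid -> osalgid
lemma: algi; RANK=vo; CASE=mi; MOD=mi


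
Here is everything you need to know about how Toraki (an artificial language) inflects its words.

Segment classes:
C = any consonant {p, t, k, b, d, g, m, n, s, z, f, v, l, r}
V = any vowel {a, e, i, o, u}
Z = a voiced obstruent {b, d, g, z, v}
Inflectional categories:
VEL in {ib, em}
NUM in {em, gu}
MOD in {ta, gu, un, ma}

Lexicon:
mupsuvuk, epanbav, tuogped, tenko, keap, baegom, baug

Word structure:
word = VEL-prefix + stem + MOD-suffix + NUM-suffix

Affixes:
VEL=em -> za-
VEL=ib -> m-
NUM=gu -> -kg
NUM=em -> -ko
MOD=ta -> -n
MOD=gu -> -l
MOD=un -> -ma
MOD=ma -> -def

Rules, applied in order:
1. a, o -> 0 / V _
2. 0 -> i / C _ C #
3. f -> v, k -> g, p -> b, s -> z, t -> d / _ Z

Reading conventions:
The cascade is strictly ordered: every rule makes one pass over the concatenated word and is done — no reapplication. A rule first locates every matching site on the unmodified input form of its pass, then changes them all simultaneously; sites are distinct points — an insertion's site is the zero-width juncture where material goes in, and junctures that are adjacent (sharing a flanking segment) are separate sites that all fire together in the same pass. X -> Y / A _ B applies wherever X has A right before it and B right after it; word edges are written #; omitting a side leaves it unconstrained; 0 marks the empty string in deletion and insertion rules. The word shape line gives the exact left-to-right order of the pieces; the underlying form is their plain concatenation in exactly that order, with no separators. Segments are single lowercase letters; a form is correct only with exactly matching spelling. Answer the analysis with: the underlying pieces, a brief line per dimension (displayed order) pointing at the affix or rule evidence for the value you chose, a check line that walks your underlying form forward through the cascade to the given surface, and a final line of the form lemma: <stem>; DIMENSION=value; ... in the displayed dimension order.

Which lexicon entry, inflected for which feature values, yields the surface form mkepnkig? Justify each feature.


underlying: m-keap-n-kg
VEL=ib - signalled by the affix m-
NUM=gu - signalled by the affix -kg
MOD=ta - signalled by the affix -n
check: mkeapnkg -> mkepnkg -> mkepnkig -> mkepnkig
lemma: keap; VEL=ib; NUM=gu; MOD=ta


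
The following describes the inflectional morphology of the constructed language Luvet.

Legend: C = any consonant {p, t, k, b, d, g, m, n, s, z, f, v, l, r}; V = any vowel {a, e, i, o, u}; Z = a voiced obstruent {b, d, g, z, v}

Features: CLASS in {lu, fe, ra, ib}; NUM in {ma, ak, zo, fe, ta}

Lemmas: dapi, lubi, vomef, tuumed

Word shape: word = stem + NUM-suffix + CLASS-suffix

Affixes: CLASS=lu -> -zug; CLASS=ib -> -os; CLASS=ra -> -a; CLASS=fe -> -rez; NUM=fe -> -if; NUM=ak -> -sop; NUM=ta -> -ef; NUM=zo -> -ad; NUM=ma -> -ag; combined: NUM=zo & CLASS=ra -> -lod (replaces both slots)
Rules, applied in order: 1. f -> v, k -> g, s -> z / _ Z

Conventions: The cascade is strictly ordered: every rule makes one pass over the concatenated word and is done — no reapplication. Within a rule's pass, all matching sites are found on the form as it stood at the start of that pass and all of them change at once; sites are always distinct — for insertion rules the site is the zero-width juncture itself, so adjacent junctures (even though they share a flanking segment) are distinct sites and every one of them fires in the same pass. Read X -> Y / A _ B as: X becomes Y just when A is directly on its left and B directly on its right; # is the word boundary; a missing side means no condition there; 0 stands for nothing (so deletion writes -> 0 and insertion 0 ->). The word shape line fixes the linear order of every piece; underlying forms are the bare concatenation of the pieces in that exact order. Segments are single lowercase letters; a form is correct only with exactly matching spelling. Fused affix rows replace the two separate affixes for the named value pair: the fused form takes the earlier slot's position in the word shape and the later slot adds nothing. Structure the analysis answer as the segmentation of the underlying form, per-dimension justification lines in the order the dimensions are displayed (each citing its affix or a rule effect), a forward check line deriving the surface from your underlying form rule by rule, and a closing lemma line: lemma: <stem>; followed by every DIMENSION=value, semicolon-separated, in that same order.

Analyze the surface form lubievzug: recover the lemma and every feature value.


underlying: lubi-ef-zug
CLASS=lu - signalled by the affix -zug
NUM=ta - signalled by the affix -ef
check: lubiefzug -> lubievzug
lemma: lubi; CLASS=lu; NUM=ta


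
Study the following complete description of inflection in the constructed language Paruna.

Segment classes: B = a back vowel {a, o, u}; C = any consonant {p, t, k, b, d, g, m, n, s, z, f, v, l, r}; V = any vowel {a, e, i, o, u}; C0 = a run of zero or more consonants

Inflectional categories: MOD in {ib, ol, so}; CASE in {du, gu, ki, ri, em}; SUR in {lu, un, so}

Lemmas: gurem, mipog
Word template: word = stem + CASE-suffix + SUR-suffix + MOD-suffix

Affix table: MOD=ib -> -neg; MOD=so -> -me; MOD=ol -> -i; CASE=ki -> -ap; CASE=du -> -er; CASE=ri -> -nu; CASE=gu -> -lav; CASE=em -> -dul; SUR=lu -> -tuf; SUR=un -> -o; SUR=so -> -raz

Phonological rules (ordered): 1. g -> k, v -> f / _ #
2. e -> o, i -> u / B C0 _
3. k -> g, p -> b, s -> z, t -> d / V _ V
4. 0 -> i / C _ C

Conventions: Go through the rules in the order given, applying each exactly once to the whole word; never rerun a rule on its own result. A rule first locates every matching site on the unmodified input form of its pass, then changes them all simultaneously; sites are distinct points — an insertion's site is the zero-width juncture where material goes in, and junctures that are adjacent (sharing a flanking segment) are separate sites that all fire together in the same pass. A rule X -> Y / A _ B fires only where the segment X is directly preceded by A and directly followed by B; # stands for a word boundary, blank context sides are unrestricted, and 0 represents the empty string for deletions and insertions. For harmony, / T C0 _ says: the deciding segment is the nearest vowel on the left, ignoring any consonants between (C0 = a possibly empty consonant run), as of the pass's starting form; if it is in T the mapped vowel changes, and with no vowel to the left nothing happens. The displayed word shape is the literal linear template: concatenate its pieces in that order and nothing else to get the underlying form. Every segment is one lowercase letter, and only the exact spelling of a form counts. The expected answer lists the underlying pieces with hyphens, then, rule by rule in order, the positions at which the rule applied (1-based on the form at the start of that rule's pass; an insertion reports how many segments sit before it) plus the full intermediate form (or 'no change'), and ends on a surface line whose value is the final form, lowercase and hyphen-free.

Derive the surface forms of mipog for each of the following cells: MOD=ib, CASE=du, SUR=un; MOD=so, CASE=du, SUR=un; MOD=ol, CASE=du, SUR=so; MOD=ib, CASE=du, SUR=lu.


cell MOD=ib, CASE=du, SUR=un:
underlying: mipog-er-o-neg
1. g -> k, v -> f / _ #: fires at position(s) 11: mipogeronek
2. e -> o, i -> u / B C0 _: fires at position(s) 6, 10: mipogoronok
3. k -> g, p -> b, s -> z, t -> d / V _ V: fires at position(s) 3: mibogoronok
4. 0 -> i / C _ C: no change
surface: mibogoronok

cell MOD=so, CASE=du, SUR=un:
underlying: mipog-er-o-me
1. g -> k, v -> f / _ #: no change
2. e -> o, i -> u / B C0 _: fires at position(s) 6, 10: mipogoromo
3. k -> g, p -> b, s -> z, t -> d / V _ V: fires at position(s) 3: mibogoromo
4. 0 -> i / C _ C: no change
surface: mibogoromo

cell MOD=ol, CASE=du, SUR=so:
underlying: mipog-er-raz-i
1. g -> k, v -> f / _ #: no change
2. e -> o, i -> u / B C0 _: fires at position(s) 6, 11: mipogorrazu
3. k -> g, p -> b, s -> z, t -> d / V _ V: fires at position(s) 3: mibogorrazu
4. 0 -> i / C _ C: inserts after position(s) 7: mibogorirazu
surface: mibogorirazu

cell MOD=ib, CASE=du, SUR=lu:
underlying: mipog-er-tuf-neg
1. g -> k, v -> f / _ #: fires at position(s) 13: mipogertufnek
2. e -> o, i -> u / B C0 _: fires at position(s) 6, 12: mipogortufnok
3. k -> g, p -> b, s -> z, t -> d / V _ V: fires at position(s) 3: mibogortufnok
4. 0 -> i / C _ C: inserts after position(s) 7, 10: mibogoritufinok
surface: mibogoritufinok


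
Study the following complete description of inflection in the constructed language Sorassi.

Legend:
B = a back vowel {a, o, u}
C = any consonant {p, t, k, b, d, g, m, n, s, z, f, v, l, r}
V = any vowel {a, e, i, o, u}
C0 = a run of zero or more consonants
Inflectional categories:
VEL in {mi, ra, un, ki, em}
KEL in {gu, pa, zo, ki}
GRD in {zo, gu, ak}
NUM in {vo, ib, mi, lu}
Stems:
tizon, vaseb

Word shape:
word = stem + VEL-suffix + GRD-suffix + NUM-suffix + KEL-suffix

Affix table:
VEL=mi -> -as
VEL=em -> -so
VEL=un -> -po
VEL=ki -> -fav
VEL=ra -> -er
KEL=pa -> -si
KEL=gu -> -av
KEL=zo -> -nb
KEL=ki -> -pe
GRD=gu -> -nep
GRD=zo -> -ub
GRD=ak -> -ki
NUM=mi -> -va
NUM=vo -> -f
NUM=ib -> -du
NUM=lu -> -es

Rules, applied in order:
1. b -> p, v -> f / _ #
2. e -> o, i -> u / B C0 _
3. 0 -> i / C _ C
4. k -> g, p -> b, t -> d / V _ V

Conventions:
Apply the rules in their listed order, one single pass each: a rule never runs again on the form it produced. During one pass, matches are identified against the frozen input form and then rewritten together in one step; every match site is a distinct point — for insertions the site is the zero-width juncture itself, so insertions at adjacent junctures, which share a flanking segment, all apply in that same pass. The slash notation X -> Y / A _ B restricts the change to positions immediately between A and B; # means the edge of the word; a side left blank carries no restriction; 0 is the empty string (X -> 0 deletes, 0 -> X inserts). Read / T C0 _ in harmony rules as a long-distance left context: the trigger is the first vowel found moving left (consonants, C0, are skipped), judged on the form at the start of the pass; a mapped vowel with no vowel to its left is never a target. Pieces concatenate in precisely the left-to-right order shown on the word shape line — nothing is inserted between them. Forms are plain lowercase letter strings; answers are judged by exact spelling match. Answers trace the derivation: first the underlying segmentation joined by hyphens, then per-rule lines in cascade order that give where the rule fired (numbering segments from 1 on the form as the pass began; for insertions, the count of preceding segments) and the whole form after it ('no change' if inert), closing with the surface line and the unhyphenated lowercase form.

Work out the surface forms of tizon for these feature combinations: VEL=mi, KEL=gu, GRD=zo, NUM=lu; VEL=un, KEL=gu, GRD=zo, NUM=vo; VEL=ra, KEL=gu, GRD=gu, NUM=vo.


cell VEL=mi, KEL=gu, GRD=zo, NUM=lu:
underlying: tizon-as-ub-es-av
1. b -> p, v -> f / _ #: fires at position(s) 13: tizonasubesaf
2. e -> o, i -> u / B C0 _: fires at position(s) 10: tizonasubosaf
3. 0 -> i / C _ C: no change
4. k -> g, p -> b, t -> d / V _ V: no change
surface: tizonasubosaf

cell VEL=un, KEL=gu, GRD=zo, NUM=vo:
underlying: tizon-po-ub-f-av
1. b -> p, v -> f / _ #: fires at position(s) 12: tizonpoubfaf
2. e -> o, i -> u / B C0 _: no change
3. 0 -> i / C _ C: inserts after position(s) 5, 9: tizonipoubifaf
4. k -> g, p -> b, t -> d / V _ V: fires at position(s) 7: tizoniboubifaf
surface: tizoniboubifaf

cell VEL=ra, KEL=gu, GRD=gu, NUM=vo:
underlying: tizon-er-nep-f-av
1. b -> p, v -> f / _ #: fires at position(s) 13: tizonernepfaf
2. e -> o, i -> u / B C0 _: fires at position(s) 6: tizonornepfaf
3. 0 -> i / C _ C: inserts after position(s) 7, 10: tizonorinepifaf
4. k -> g, p -> b, t -> d / V _ V: fires at position(s) 11: tizonorinebifaf
surface: tizonorinebifaf


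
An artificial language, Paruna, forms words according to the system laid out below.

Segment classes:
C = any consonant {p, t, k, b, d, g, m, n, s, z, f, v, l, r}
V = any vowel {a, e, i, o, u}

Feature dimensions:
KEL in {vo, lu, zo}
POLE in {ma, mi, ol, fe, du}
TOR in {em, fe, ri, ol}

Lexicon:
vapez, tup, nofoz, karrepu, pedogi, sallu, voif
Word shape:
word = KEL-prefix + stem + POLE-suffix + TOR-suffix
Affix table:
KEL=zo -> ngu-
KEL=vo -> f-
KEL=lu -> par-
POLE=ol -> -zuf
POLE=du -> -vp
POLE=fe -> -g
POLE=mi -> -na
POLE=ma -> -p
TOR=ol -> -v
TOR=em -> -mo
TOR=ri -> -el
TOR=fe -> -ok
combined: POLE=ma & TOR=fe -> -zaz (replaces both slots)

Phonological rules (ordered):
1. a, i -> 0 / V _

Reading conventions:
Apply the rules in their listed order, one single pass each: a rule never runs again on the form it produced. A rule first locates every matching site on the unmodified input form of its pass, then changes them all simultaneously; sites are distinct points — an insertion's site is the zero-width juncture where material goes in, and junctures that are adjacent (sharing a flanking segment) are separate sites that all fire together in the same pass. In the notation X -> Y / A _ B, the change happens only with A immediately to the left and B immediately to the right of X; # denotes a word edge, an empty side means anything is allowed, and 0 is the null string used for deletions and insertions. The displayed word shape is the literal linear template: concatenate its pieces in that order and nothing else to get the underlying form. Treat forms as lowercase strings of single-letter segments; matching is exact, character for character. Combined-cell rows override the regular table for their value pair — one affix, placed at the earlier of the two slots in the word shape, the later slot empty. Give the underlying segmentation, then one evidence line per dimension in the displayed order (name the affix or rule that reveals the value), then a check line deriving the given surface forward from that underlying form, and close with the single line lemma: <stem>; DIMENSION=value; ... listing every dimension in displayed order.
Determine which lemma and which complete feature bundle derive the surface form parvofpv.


underlying: par-voif-p-v
KEL=lu - signalled by the affix par-
POLE=ma - signalled by the affix -p
TOR=ol - signalled by the affix -v
check: parvoifpv -> parvofpv
lemma: voif; KEL=lu; POLE=ma; TOR=ol


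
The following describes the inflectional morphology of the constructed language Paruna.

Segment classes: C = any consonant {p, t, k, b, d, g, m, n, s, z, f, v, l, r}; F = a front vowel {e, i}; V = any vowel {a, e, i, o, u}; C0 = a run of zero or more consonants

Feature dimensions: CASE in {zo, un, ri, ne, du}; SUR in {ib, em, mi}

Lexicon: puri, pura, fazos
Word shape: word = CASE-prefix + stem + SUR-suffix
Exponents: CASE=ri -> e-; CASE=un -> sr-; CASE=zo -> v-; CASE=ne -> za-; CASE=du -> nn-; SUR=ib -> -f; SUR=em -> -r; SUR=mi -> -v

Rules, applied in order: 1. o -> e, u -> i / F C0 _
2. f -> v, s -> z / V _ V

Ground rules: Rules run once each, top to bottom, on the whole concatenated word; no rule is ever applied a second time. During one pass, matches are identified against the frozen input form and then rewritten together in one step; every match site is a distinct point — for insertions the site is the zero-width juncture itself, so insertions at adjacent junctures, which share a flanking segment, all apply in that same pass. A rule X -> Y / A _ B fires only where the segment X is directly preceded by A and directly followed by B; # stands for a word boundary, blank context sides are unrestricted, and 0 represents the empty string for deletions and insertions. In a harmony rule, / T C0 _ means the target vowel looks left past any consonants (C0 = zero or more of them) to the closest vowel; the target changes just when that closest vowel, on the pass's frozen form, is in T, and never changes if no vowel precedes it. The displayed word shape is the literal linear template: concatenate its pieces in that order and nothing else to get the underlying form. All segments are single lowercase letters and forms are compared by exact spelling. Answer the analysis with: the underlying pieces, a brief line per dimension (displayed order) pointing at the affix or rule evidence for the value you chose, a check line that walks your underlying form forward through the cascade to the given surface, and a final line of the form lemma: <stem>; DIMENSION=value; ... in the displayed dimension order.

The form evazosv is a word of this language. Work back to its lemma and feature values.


underlying: e-fazos-v
CASE=ri - signalled by the affix e-
SUR=mi - signalled by the affix -v
check: efazosv -> efazosv -> evazosv
lemma: fazos; CASE=ri; SUR=mi


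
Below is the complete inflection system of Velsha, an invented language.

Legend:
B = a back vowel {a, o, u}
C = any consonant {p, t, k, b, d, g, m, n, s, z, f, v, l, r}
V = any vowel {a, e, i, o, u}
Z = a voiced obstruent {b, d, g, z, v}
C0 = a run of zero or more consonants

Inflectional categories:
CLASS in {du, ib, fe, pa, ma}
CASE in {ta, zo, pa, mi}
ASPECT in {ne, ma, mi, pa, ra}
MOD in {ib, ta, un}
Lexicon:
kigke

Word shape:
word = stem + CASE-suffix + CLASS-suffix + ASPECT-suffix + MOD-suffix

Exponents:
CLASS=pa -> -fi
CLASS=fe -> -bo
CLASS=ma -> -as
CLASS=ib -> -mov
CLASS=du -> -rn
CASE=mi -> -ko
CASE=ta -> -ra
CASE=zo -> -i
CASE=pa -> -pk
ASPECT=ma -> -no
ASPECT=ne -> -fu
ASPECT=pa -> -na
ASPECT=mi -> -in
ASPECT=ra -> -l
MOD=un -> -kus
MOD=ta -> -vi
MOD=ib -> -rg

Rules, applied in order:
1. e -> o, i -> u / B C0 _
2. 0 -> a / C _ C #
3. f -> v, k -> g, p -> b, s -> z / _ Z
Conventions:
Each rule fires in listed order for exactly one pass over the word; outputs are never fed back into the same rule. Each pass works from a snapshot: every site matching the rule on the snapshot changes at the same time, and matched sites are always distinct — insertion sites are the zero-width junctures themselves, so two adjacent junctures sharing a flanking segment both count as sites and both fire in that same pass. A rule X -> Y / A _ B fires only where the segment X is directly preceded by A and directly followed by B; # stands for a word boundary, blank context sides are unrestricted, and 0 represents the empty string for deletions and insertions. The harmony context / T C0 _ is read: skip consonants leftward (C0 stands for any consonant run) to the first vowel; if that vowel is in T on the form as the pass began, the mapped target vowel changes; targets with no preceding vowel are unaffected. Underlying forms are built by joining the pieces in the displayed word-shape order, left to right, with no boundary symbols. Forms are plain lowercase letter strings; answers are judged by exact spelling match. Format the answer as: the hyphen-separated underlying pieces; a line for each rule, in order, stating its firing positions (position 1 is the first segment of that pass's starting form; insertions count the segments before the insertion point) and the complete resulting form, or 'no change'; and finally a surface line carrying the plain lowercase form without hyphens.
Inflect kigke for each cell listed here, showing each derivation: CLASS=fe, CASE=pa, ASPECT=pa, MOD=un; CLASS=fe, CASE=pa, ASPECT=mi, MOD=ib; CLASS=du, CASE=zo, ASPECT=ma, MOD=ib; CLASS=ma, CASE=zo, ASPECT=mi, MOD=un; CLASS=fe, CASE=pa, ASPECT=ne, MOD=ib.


cell CLASS=fe, CASE=pa, ASPECT=pa, MOD=un:
underlying: kigke-pk-bo-na-kus
1. e -> o, i -> u / B C0 _: no change
2. 0 -> a / C _ C #: no change
3. f -> v, k -> g, p -> b, s -> z / _ Z: fires at position(s) 7: kigkepgbonakus
surface: kigkepgbonakus

cell CLASS=fe, CASE=pa, ASPECT=mi, MOD=ib:
underlying: kigke-pk-bo-in-rg
1. e -> o, i -> u / B C0 _: fires at position(s) 10: kigkepkbounrg
2. 0 -> a / C _ C #: inserts after position(s) 12: kigkepkbounrag
3. f -> v, k -> g, p -> b, s -> z / _ Z: fires at position(s) 7: kigkepgbounrag
surface: kigkepgbounrag

cell CLASS=du, CASE=zo, ASPECT=ma, MOD=ib:
underlying: kigke-i-rn-no-rg
1. e -> o, i -> u / B C0 _: no change
2. 0 -> a / C _ C #: inserts after position(s) 11: kigkeirnnorag
3. f -> v, k -> g, p -> b, s -> z / _ Z: no change
surface: kigkeirnnorag

cell CLASS=ma, CASE=zo, ASPECT=mi, MOD=un:
underlying: kigke-i-as-in-kus
1. e -> o, i -> u / B C0 _: fires at position(s) 9: kigkeiasunkus
2. 0 -> a / C _ C #: no change
3. f -> v, k -> g, p -> b, s -> z / _ Z: no change
surface: kigkeiasunkus

cell CLASS=fe, CASE=pa, ASPECT=ne, MOD=ib:
underlying: kigke-pk-bo-fu-rg
1. e -> o, i -> u / B C0 _: no change
2. 0 -> a / C _ C #: inserts after position(s) 12: kigkepkbofurag
3. f -> v, k -> g, p -> b, s -> z / _ Z: fires at position(s) 7: kigkepgbofurag
surface: kigkepgbofurag


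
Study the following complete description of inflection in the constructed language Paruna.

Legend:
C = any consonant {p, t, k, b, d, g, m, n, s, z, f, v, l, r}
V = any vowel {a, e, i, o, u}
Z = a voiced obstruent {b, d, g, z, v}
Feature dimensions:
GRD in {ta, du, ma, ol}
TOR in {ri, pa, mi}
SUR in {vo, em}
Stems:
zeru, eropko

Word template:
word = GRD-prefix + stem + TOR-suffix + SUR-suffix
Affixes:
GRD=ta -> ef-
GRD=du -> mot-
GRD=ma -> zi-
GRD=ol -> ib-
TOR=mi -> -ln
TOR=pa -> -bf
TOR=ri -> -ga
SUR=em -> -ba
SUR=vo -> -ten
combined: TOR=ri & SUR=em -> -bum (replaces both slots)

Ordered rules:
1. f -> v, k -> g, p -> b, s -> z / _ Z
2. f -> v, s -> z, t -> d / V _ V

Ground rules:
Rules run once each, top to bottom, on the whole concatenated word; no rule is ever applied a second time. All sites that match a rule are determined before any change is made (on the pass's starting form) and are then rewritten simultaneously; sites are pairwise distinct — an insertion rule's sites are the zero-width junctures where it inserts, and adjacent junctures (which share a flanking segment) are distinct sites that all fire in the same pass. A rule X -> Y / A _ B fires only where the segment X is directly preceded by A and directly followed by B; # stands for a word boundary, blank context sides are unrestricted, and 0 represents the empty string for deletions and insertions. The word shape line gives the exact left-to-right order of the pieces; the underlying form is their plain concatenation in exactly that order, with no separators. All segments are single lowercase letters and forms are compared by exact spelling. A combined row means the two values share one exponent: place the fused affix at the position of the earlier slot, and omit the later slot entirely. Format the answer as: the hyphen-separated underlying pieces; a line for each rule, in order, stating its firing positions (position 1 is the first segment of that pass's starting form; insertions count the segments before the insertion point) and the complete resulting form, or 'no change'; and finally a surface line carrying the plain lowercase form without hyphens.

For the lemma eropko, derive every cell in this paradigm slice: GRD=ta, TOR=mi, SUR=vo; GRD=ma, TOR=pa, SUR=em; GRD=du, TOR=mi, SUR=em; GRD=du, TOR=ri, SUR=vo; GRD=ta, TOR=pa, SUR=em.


cell GRD=ta, TOR=mi, SUR=vo:
underlying: ef-eropko-ln-ten
1. f -> v, k -> g, p -> b, s -> z / _ Z: no change
2. f -> v, s -> z, t -> d / V _ V: fires at position(s) 2: everopkolnten
surface: everopkolnten

cell GRD=ma, TOR=pa, SUR=em:
underlying: zi-eropko-bf-ba
1. f -> v, k -> g, p -> b, s -> z / _ Z: fires at position(s) 10: zieropkobvba
2. f -> v, s -> z, t -> d / V _ V: no change
surface: zieropkobvba

cell GRD=du, TOR=mi, SUR=em:
underlying: mot-eropko-ln-ba
1. f -> v, k -> g, p -> b, s -> z / _ Z: no change
2. f -> v, s -> z, t -> d / V _ V: fires at position(s) 3: moderopkolnba
surface: moderopkolnba

cell GRD=du, TOR=ri, SUR=vo:
underlying: mot-eropko-ga-ten
1. f -> v, k -> g, p -> b, s -> z / _ Z: no change
2. f -> v, s -> z, t -> d / V _ V: fires at position(s) 3, 12: moderopkogaden
surface: moderopkogaden

cell GRD=ta, TOR=pa, SUR=em:
underlying: ef-eropko-bf-ba
1. f -> v, k -> g, p -> b, s -> z / _ Z: fires at position(s) 10: eferopkobvba
2. f -> v, s -> z, t -> d / V _ V: fires at position(s) 2: everopkobvba
surface: everopkobvba
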